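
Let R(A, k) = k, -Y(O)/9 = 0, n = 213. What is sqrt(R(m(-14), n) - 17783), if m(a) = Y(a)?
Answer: I*sqrt(17570) ≈ 132.55*I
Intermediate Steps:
Y(O) = 0 (Y(O) = -9*0 = 0)
m(a) = 0
sqrt(R(m(-14), n) - 17783) = sqrt(213 - 17783) = sqrt(-17570) = I*sqrt(17570)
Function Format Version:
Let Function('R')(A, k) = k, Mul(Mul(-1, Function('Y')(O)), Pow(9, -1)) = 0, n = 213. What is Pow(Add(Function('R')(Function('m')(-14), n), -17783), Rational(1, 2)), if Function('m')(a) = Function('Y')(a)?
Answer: Mul(I, Pow(17570, Rational(1, 2))) ≈ Mul(132.55, I)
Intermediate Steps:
Function('Y')(O) = 0 (Function('Y')(O) = Mul(-9, 0) = 0)
Function('m')(a) = 0
Pow(Add(Function('R')(Function('m')(-14), n), -17783), Rational(1, 2)) = Pow(Add(213, -17783), Rational(1, 2)) = Pow(-17570, Rational(1, 2)) = Mul(I, Pow(17570, Rational(1, 2)))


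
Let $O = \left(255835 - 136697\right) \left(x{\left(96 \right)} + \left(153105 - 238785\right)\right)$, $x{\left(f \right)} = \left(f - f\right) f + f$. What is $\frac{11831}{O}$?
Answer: $- \frac{11831}{10196306592} \approx -1.1603 \cdot 10^{-6}$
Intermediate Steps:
$x{\left(f \right)} = f$ ($x{\left(f \right)} = 0 f + f = 0 + f = f$)
$O = -10196306592$ ($O = \left(255835 - 136697\right) \left(96 + \left(153105 - 238785\right)\right) = 119138 \left(96 - 85680\right) = 119138 \left(-85584\right) = -10196306592$)
$\frac{11831}{O} = \frac{11831}{-10196306592} = 11831 \left(- \frac{1}{10196306592}\right) = - \frac{11831}{10196306592}$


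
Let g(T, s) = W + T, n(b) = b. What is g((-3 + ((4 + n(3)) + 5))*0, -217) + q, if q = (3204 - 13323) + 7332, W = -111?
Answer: -2898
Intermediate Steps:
g(T, s) = -111 + T
q = -2787 (q = -10119 + 7332 = -2787)
g((-3 + ((4 + n(3)) + 5))*0, -217) + q = (-111 + (-3 + ((4 + 3) + 5))*0) - 2787 = (-111 + (-3 + (7 + 5))*0) - 2787 = (-111 + (-3 + 12)*0) - 2787 = (-111 + 9*0) - 2787 = (-111 + 0) - 2787 = -111 - 2787 = -2898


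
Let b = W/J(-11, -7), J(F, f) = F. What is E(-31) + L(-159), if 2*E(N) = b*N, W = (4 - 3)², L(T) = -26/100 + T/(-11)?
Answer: 4291/275 ≈ 15.604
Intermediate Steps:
L(T) = -13/50 - T/11 (L(T) = -26*1/100 + T*(-1/11) = -13/50 - T/11)
W = 1 (W = 1² = 1)
b = -1/11 (b = 1/(-11) = 1*(-1/11) = -1/11 ≈ -0.090909)
E(N) = -N/22 (E(N) = (-N/11)/2 = -N/22)
E(-31) + L(-159) = -1/22*(-31) + (-13/50 - 1/11*(-159)) = 31/22 + (-13/50 + 159/11) = 31/22 + 7807/550 = 4291/275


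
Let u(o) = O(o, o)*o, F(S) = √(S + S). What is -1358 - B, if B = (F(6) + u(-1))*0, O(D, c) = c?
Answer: -1358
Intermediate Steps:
F(S) = √2*√S (F(S) = √(2*S) = √2*√S)
u(o) = o² (u(o) = o*o = o²)
B = 0 (B = (√2*√6 + (-1)²)*0 = (2*√3 + 1)*0 = (1 + 2*√3)*0 = 0)
-1358 - B = -1358 - 1*0 = -1358 + 0 = -1358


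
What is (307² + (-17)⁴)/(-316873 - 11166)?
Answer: -177770/328039 ≈ -0.54192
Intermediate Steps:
(307² + (-17)⁴)/(-316873 - 11166) = (94249 + 83521)/(-328039) = 177770*(-1/328039) = -177770/328039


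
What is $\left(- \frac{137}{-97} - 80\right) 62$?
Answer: $- \frac{472626}{97} \approx -4872.4$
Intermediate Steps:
$\left(- \frac{137}{-97} - 80\right) 62 = \left(\left(-137\right) \left(- \frac{1}{97}\right) - 80\right) 62 = \left(\frac{137}{97} - 80\right) 62 = \left(- \frac{7623}{97}\right) 62 = - \frac{472626}{97}$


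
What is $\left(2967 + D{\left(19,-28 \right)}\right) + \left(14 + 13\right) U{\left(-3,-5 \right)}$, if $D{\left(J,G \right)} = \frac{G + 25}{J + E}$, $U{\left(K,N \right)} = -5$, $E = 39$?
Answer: $\frac{164253}{58} \approx 2831.9$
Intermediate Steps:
$D{\left(J,G \right)} = \frac{25 + G}{39 + J}$ ($D{\left(J,G \right)} = \frac{G + 25}{J + 39} = \frac{25 + G}{39 + J}$)
$\left(2967 + D{\left(19,-28 \right)}\right) + \left(14 + 13\right) U{\left(-3,-5 \right)} = \left(2967 + \frac{25 - 28}{39 + 19}\right) + \left(14 + 13\right) \left(-5\right) = \left(2967 + \frac{1}{58} \left(-3\right)\right) + 27 \left(-5\right) = \left(2967 + \frac{1}{58} \left(-3\right)\right) - 135 = \left(2967 - \frac{3}{58}\right) - 135 = \frac{172083}{58} - 135 = \frac{164253}{58}$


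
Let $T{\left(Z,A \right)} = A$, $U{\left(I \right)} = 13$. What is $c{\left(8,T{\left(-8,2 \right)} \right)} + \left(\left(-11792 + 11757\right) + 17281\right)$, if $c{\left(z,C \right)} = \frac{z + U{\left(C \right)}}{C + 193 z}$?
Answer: $\frac{26662337}{1546} \approx 17246.0$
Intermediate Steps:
$c{\left(z,C \right)} = \frac{13 + z}{C + 193 z}$ ($c{\left(z,C \right)} = \frac{z + 13}{C + 193 z} = \frac{13 + z}{C + 193 z}$)
$c{\left(8,T{\left(-8,2 \right)} \right)} + \left(\left(-11792 + 11757\right) + 17281\right) = \frac{13 + 8}{2 + 193 \cdot 8} + \left(\left(-11792 + 11757\right) + 17281\right) = \frac{1}{2 + 1544} \cdot 21 + \left(-35 + 17281\right) = \frac{1}{1546} \cdot 21 + 17246 = \frac{21}{1546} + 17246 = \frac{26662337}{1546}$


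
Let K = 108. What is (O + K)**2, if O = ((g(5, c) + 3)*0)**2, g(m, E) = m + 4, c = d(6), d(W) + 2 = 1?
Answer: 11664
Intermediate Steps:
d(W) = -1 (d(W) = -2 + 1 = -1)
c = -1
g(m, E) = 4 + m
O = 0 (O = (((4 + 5) + 3)*0)**2 = ((9 + 3)*0)**2 = (12*0)**2 = 0**2 = 0)
(O + K)**2 = (0 + 108)**2 = 108**2 = 11664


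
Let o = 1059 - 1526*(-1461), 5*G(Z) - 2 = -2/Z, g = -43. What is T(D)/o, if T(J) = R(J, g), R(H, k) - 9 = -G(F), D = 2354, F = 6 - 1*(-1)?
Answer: 101/26023025 ≈ 3.8812e-6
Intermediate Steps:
F = 7 (F = 6 + 1 = 7)
G(Z) = ⅖ - 2/(5*Z) (G(Z) = ⅖ + (-2/Z)/5 = ⅖ - 2/(5*Z))
R(H, k) = 303/35 (R(H, k) = 9 - 2*(-1 + 7)/(5*7) = 9 - 2*6/(5*7) = 9 - 1*12/35 = 9 - 12/35 = 303/35)
T(J) = 303/35
o = 2230545 (o = 1059 + 2229486 = 2230545)
T(D)/o = (303/35)/2230545 = (303/35)*(1/2230545) = 101/26023025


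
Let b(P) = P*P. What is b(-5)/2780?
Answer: 5/556 ≈ 0.0089928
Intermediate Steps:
b(P) = P²
b(-5)/2780 = (-5)²/2780 = 25*(1/2780) = 5/556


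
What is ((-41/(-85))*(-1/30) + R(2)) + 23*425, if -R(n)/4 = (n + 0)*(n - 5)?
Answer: 24987409/2550 ≈ 9799.0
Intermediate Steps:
R(n) = -4*n*(-5 + n) (R(n) = -4*(n + 0)*(n - 5) = -4*n*(-5 + n))
((-41/(-85))*(-1/30) + R(2)) + 23*425 = ((-41/(-85))*(-1/30) + 4*2*(5 - 1*2)) + 23*425 = ((-41*(-1/85))*(-1*1/30) + 4*2*(5 - 2)) + 9775 = ((41/85)*(-1/30) + 4*2*3) + 9775 = (-41/2550 + 24) + 9775 = 61159/2550 + 9775 = 24987409/2550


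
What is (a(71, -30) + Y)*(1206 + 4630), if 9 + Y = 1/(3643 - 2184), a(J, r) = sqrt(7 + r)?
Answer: -52520 + 5836*I*sqrt(23) ≈ -52520.0 + 27988.0*I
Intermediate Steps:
Y = -13130/1459 (Y = -9 + 1/(3643 - 2184) = -9 + 1/1459 = -13130/1459 ≈ -8.9993)
(a(71, -30) + Y)*(1206 + 4630) = (sqrt(7 - 30) - 13130/1459)*(1206 + 4630) = (sqrt(-23) - 13130/1459)*5836 = (I*sqrt(23) - 13130/1459)*5836 = (-13130/1459 + I*sqrt(23))*5836 = -52520 + 5836*I*sqrt(23)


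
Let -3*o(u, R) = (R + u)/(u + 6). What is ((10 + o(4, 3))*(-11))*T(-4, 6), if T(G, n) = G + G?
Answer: 12892/15 ≈ 859.47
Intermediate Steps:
o(u, R) = -(R + u)/(3*(6 + u)) (o(u, R) = -(R + u)/(3*(u + 6)) = -(R + u)/(3*(6 + u)))
T(G, n) = 2*G
((10 + o(4, 3))*(-11))*T(-4, 6) = ((10 + (-1*3 - 1*4)/(3*(6 + 4)))*(-11))*(2*(-4)) = ((10 + (1/3)*(-3 - 4)/10)*(-11))*(-8) = ((10 + (1/3)*(1/10)*(-7))*(-11))*(-8) = ((10 - 7/30)*(-11))*(-8) = ((293/30)*(-11))*(-8) = -3223/30*(-8) = 12892/15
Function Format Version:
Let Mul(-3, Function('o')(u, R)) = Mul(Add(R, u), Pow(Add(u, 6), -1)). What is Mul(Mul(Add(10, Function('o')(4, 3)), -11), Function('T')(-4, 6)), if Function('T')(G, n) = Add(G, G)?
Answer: Rational(12892, 15) ≈ 859.47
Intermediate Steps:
Function('o')(u, R) = Mul(Rational(-1, 3), Pow(Add(6, u), -1), Add(R, u)) (Function('o')(u, R) = Mul(Rational(-1, 3), Mul(Add(R, u), Pow(Add(u, 6), -1))) = Mul(Rational(-1, 3), Mul(Add(R, u), Pow(Add(6, u), -1))) = Mul(Rational(-1, 3), Mul(Pow(Add(6, u), -1), Add(R, u))) = Mul(Rational(-1, 3), Pow(Add(6, u), -1), Add(R, u)))
Function('T')(G, n) = Mul(2, G)
Mul(Mul(Add(10, Function('o')(4, 3)), -11), Function('T')(-4, 6)) = Mul(Mul(Add(10, Mul(Rational(1, 3), Pow(Add(6, 4), -1), Add(Mul(-1, 3), Mul(-1, 4)))), -11), Mul(2, -4)) = Mul(Mul(Add(10, Mul(Rational(1, 3), Pow(10, -1), Add(-3, -4))), -11), -8) = Mul(Mul(Add(10, Mul(Rational(1, 3), Rational(1, 10), -7)), -11), -8) = Mul(Mul(Add(10, Rational(-7, 30)), -11), -8) = Mul(Mul(Rational(293, 30), -11), -8) = Mul(Rational(-3223, 30), -8) = Rational(12892, 15)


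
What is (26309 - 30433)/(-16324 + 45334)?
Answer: -2062/14505 ≈ -0.14216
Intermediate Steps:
(26309 - 30433)/(-16324 + 45334) = -4124/29010 = -4124*1/29010 = -2062/14505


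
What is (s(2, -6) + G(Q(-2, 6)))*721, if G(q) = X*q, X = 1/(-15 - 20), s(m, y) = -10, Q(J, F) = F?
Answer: -36668/5 ≈ -7333.6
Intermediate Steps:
X = -1/35 (X = 1/(-35) = -1/35 ≈ -0.028571)
G(q) = -q/35
(s(2, -6) + G(Q(-2, 6)))*721 = (-10 - 1/35*6)*721 = (-10 - 6/35)*721 = -356/35*721 = -36668/5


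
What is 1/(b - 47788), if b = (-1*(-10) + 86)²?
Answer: -1/38572 ≈ -2.5926e-5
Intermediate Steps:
b = 9216 (b = (10 + 86)² = 96² = 9216)
1/(b - 47788) = 1/(9216 - 47788) = 1/(-38572) = -1/38572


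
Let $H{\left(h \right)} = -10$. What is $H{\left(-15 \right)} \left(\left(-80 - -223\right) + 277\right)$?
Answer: $-4200$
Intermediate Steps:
$H{\left(-15 \right)} \left(\left(-80 - -223\right) + 277\right) = - 10 \left(\left(-80 - -223\right) + 277\right) = - 10 \left(\left(-80 + 223\right) + 277\right) = - 10 \left(143 + 277\right) = \left(-10\right) 420 = -4200$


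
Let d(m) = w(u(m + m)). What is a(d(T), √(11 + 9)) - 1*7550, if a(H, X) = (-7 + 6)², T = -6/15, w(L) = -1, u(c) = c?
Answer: -7549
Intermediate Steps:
T = -⅖ (T = -6*1/15 = -⅖ ≈ -0.40000)
d(m) = -1
a(H, X) = 1 (a(H, X) = (-1)² = 1)
a(d(T), √(11 + 9)) - 1*7550 = 1 - 1*7550 = 1 - 7550 = -7549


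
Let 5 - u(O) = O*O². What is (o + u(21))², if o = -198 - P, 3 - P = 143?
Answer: 86750596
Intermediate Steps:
P = -140 (P = 3 - 1*143 = 3 - 143 = -140)
o = -58 (o = -198 - 1*(-140) = -198 + 140 = -58)
u(O) = 5 - O³ (u(O) = 5 - O*O² = 5 - O³)
(o + u(21))² = (-58 + (5 - 1*21³))² = (-58 + (5 - 1*9261))² = (-58 + (5 - 9261))² = (-58 - 9256)² = (-9314)² = 86750596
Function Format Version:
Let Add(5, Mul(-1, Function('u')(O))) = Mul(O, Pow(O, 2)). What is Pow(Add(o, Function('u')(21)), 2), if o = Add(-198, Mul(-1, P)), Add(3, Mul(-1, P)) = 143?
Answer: 86750596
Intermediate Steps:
P = -140 (P = Add(3, Mul(-1, 143)) = Add(3, -143) = -140)
o = -58 (o = Add(-198, Mul(-1, -140)) = Add(-198, 140) = -58)
Function('u')(O) = Add(5, Mul(-1, Pow(O, 3))) (Function('u')(O) = Add(5, Mul(-1, Mul(O, Pow(O, 2)))) = Add(5, Mul(-1, Pow(O, 3))))
Pow(Add(o, Function('u')(21)), 2) = Pow(Add(-58, Add(5, Mul(-1, Pow(21, 3)))), 2) = Pow(Add(-58, Add(5, Mul(-1, 9261))), 2) = Pow(Add(-58, Add(5, -9261)), 2) = Pow(Add(-58, -9256), 2) = Pow(-9314, 2) = 86750596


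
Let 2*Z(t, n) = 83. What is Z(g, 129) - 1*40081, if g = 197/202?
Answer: -80079/2 ≈ -40040.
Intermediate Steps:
g = 197/202 (g = 197*(1/202) = 197/202 ≈ 0.97525)
Z(t, n) = 83/2 (Z(t, n) = (½)*83 = 83/2)
Z(g, 129) - 1*40081 = 83/2 - 1*40081 = 83/2 - 40081 = -80079/2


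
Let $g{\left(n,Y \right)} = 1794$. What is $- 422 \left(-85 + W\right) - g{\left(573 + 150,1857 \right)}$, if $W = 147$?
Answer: $-27958$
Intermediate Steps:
$- 422 \left(-85 + W\right) - g{\left(573 + 150,1857 \right)} = - 422 \left(-85 + 147\right) - 1794 = \left(-422\right) 62 - 1794 = -26164 - 1794 = -27958$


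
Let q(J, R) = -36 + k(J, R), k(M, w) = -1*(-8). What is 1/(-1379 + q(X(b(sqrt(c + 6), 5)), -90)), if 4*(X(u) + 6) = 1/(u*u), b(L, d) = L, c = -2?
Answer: -1/1407 ≈ -0.00071073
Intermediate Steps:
k(M, w) = 8
X(u) = -6 + 1/(4*u**2) (X(u) = -6 + 1/(4*((u*u))) = -6 + 1/(4*(u**2)) = -6 + 1/(4*u**2))
q(J, R) = -28 (q(J, R) = -36 + 8 = -28)
1/(-1379 + q(X(b(sqrt(c + 6), 5)), -90)) = 1/(-1379 - 28) = 1/(-1407) = -1/1407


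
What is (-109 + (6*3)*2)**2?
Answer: 5329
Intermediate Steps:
(-109 + (6*3)*2)**2 = (-109 + 18*2)**2 = (-109 + 36)**2 = (-73)**2 = 5329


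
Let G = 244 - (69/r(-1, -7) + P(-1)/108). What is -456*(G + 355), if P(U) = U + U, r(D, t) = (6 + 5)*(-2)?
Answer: -27183680/99 ≈ -2.7458e+5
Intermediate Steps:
r(D, t) = -22 (r(D, t) = 11*(-2) = -22)
P(U) = 2*U
G = 73405/297 (G = 244 - (69/(-22) + (2*(-1))/108) = 244 - (69*(-1/22) - 2*1/108) = 244 - (-69/22 - 1/54) = 244 - 1*(-937/297) = 244 + 937/297 = 73405/297 ≈ 247.15)
-456*(G + 355) = -456*(73405/297 + 355) = -456*178840/297 = -27183680/99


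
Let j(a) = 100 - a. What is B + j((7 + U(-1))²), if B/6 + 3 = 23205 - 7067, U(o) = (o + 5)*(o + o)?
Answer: 96909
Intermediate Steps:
U(o) = 2*o*(5 + o) (U(o) = (5 + o)*(2*o) = 2*o*(5 + o))
B = 96810 (B = -18 + 6*(23205 - 7067) = -18 + 6*16138 = -18 + 96828 = 96810)
B + j((7 + U(-1))²) = 96810 + (100 - (7 + 2*(-1)*(5 - 1))²) = 96810 + (100 - (7 + 2*(-1)*4)²) = 96810 + (100 - (7 - 8)²) = 96810 + (100 - 1*(-1)²) = 96810 + (100 - 1*1) = 96810 + (100 - 1) = 96810 + 99 = 96909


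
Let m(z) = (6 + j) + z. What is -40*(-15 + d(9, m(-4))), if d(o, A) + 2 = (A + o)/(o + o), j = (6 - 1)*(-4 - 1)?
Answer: 6400/9 ≈ 711.11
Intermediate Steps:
j = -25 (j = 5*(-5) = -25)
m(z) = -19 + z (m(z) = (6 - 25) + z = -19 + z)
d(o, A) = -2 + (A + o)/(2*o) (d(o, A) = -2 + (A + o)/(o + o) = -2 + (A + o)/((2*o)) = -2 + (A + o)*(1/(2*o)) = -2 + (A + o)/(2*o))
-40*(-15 + d(9, m(-4))) = -40*(-15 + (1/2)*((-19 - 4) - 3*9)/9) = -40*(-15 + (1/2)*(1/9)*(-23 - 27)) = -40*(-15 + (1/2)*(1/9)*(-50)) = -40*(-15 - 25/9) = -40*(-160/9) = 6400/9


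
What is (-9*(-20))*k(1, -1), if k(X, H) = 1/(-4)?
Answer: -45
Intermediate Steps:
k(X, H) = -¼
(-9*(-20))*k(1, -1) = -9*(-20)*(-¼) = 180*(-¼) = -45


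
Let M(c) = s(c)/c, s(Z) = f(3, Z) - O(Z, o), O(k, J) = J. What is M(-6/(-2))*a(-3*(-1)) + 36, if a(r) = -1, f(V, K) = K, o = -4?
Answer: 101/3 ≈ 33.667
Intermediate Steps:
s(Z) = 4 + Z (s(Z) = Z - 1*(-4) = Z + 4 = 4 + Z)
M(c) = (4 + c)/c
M(-6/(-2))*a(-3*(-1)) + 36 = ((4 - 6/(-2))/((-6/(-2))))*(-1) + 36 = ((4 - 6*(-½))/((-6*(-½))))*(-1) + 36 = ((4 + 3)/3)*(-1) + 36 = ((⅓)*7)*(-1) + 36 = (7/3)*(-1) + 36 = -7/3 + 36 = 101/3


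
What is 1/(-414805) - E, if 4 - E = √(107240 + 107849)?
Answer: -1659221/414805 + √215089 ≈ 459.78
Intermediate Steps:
E = 4 - √215089 (E = 4 - √(107240 + 107849) = 4 - √215089 ≈ -459.78)
1/(-414805) - E = 1/(-414805) - (4 - √215089) = -1/414805 + (-4 + √215089) = -1659221/414805 + √215089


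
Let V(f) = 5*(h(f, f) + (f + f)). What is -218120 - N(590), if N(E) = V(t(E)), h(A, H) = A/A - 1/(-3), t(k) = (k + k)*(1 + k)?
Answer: -21575780/3 ≈ -7.1919e+6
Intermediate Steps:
t(k) = 2*k*(1 + k) (t(k) = (2*k)*(1 + k) = 2*k*(1 + k))
h(A, H) = 4/3 (h(A, H) = 1 - 1*(-1/3) = 1 + 1/3 = 4/3)
V(f) = 20/3 + 10*f (V(f) = 5*(4/3 + (f + f)) = 5*(4/3 + 2*f) = 20/3 + 10*f)
N(E) = 20/3 + 20*E*(1 + E) (N(E) = 20/3 + 10*(2*E*(1 + E)) = 20/3 + 20*E*(1 + E))
-218120 - N(590) = -218120 - (20/3 + 20*590*(1 + 590)) = -218120 - (20/3 + 20*590*591) = -218120 - (20/3 + 6973800) = -218120 - 1*20921420/3 = -218120 - 20921420/3 = -21575780/3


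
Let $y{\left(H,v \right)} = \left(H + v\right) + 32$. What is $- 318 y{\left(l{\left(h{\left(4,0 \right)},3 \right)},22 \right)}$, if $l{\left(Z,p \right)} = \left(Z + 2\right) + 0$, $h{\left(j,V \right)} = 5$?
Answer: $-19398$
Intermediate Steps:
$l{\left(Z,p \right)} = 2 + Z$ ($l{\left(Z,p \right)} = \left(2 + Z\right) + 0 = 2 + Z$)
$y{\left(H,v \right)} = 32 + H + v$
$- 318 y{\left(l{\left(h{\left(4,0 \right)},3 \right)},22 \right)} = - 318 \left(32 + \left(2 + 5\right) + 22\right) = - 318 \left(32 + 7 + 22\right) = \left(-318\right) 61 = -19398$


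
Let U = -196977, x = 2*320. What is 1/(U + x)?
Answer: -1/196337 ≈ -5.0933e-6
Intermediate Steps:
x = 640
1/(U + x) = 1/(-196977 + 640) = 1/(-196337) = -1/196337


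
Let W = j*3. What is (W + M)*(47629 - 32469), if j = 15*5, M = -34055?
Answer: -512862800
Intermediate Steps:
j = 75
W = 225 (W = 75*3 = 225)
(W + M)*(47629 - 32469) = (225 - 34055)*(47629 - 32469) = -33830*15160 = -512862800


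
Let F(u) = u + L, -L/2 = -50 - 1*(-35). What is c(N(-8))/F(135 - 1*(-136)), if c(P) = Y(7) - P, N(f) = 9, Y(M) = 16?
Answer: 1/43 ≈ 0.023256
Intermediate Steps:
L = 30 (L = -2*(-50 - 1*(-35)) = -2*(-50 + 35) = -2*(-15) = 30)
c(P) = 16 - P
F(u) = 30 + u (F(u) = u + 30 = 30 + u)
c(N(-8))/F(135 - 1*(-136)) = (16 - 1*9)/(30 + (135 - 1*(-136))) = (16 - 9)/(30 + (135 + 136)) = 7/(30 + 271) = 7/301 = 7*(1/301) = 1/43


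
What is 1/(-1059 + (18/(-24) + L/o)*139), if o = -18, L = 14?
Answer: -36/45769 ≈ -0.00078656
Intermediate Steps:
1/(-1059 + (18/(-24) + L/o)*139) = 1/(-1059 + (18/(-24) + 14/(-18))*139) = 1/(-1059 + (18*(-1/24) + 14*(-1/18))*139) = 1/(-1059 + (-3/4 - 7/9)*139) = 1/(-1059 - 55/36*139) = 1/(-1059 - 7645/36) = 1/(-45769/36) = -36/45769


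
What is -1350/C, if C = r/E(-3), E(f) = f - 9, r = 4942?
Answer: 8100/2471 ≈ 3.2780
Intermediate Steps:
E(f) = -9 + f
C = -2471/6 (C = 4942/(-9 - 3) = 4942/(-12) = 4942*(-1/12) = -2471/6 ≈ -411.83)
-1350/C = -1350/(-2471/6) = -1350*(-6/2471) = 8100/2471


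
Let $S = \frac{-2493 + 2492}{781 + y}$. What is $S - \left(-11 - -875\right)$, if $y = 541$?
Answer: $- \frac{1142209}{1322} \approx -864.0$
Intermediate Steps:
$S = - \frac{1}{1322}$ ($S = \frac{-2493 + 2492}{781 + 541} = - \frac{1}{1322} \approx -0.00075643$)
$S - \left(-11 - -875\right) = - \frac{1}{1322} - \left(-11 - -875\right) = - \frac{1}{1322} - \left(-11 + 875\right) = - \frac{1}{1322} - 864 = - \frac{1142209}{1322}$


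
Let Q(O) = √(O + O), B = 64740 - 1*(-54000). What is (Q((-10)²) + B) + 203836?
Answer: 322576 + 10*√2 ≈ 3.2259e+5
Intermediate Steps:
B = 118740 (B = 64740 + 54000 = 118740)
Q(O) = √2*√O (Q(O) = √(2*O) = √2*√O)
(Q((-10)²) + B) + 203836 = (√2*√((-10)²) + 118740) + 203836 = (√2*√100 + 118740) + 203836 = (√2*10 + 118740) + 203836 = (10*√2 + 118740) + 203836 = (118740 + 10*√2) + 203836 = 322576 + 10*√2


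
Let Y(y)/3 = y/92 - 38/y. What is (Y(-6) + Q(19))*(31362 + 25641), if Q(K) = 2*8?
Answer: 91261803/46 ≈ 1.9840e+6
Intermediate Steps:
Q(K) = 16
Y(y) = -114/y + 3*y/92 (Y(y) = 3*(y/92 - 38/y) = 3*(-38/y + y/92) = -114/y + 3*y/92)
(Y(-6) + Q(19))*(31362 + 25641) = ((-114/(-6) + (3/92)*(-6)) + 16)*(31362 + 25641) = ((-114*(-⅙) - 9/46) + 16)*57003 = ((19 - 9/46) + 16)*57003 = (865/46 + 16)*57003 = (1601/46)*57003 = 91261803/46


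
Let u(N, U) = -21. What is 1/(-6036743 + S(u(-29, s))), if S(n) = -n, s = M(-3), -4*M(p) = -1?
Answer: -1/6036722 ≈ -1.6565e-7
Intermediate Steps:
M(p) = 1/4 (M(p) = -1/4*(-1) = 1/4)
s = 1/4 ≈ 0.25000
1/(-6036743 + S(u(-29, s))) = 1/(-6036743 - 1*(-21)) = 1/(-6036743 + 21) = 1/(-6036722) = -1/6036722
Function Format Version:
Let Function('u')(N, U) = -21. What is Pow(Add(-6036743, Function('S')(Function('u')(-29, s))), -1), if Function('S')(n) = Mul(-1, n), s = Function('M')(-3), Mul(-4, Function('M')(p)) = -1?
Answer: Rational(-1, 6036722) ≈ -1.6565e-7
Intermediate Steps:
Function('M')(p) = Rational(1, 4) (Function('M')(p) = Mul(Rational(-1, 4), -1) = Rational(1, 4))
s = Rational(1, 4) ≈ 0.25000
Pow(Add(-6036743, Function('S')(Function('u')(-29, s))), -1) = Pow(Add(-6036743, Mul(-1, -21)), -1) = Pow(Add(-6036743, 21), -1) = Pow(-6036722, -1) = Rational(-1, 6036722)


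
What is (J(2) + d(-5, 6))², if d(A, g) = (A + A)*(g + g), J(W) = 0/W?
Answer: 14400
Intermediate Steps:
J(W) = 0
d(A, g) = 4*A*g (d(A, g) = (2*A)*(2*g) = 4*A*g)
(J(2) + d(-5, 6))² = (0 + 4*(-5)*6)² = (0 - 120)² = (-120)² = 14400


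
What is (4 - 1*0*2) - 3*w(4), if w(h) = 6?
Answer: -14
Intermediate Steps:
(4 - 1*0*2) - 3*w(4) = (4 - 1*0*2) - 3*6 = (4 + 0*2) - 18 = (4 + 0) - 18 = 4 - 18 = -14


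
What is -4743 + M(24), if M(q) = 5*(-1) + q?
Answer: -4724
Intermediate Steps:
M(q) = -5 + q
-4743 + M(24) = -4743 + (-5 + 24) = -4743 + 19 = -4724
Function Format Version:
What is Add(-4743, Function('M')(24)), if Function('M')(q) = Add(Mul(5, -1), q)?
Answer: -4724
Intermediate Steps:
Function('M')(q) = Add(-5, q)
Add(-4743, Function('M')(24)) = Add(-4743, Add(-5, 24)) = Add(-4743, 19) = -4724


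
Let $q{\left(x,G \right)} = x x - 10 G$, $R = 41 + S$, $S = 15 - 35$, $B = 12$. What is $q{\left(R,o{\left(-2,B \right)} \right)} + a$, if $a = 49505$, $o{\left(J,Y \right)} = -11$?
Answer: $50056$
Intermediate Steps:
$S = -20$
$R = 21$ ($R = 41 - 20 = 21$)
$q{\left(x,G \right)} = x^{2} - 10 G$
$q{\left(R,o{\left(-2,B \right)} \right)} + a = \left(21^{2} - -110\right) + 49505 = \left(441 + 110\right) + 49505 = 551 + 49505 = 50056$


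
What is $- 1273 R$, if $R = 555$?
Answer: $-706515$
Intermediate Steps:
$- 1273 R = \left(-1273\right) 555 = -706515$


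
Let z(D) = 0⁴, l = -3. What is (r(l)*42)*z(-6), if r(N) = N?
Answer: 0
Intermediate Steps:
z(D) = 0
(r(l)*42)*z(-6) = -3*42*0 = -126*0 = 0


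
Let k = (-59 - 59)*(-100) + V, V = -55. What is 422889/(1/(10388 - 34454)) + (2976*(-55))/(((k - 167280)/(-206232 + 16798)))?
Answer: -105529937866514/10369 ≈ -1.0177e+10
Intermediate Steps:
k = 11745 (k = (-59 - 59)*(-100) - 55 = -118*(-100) - 55 = 11800 - 55 = 11745)
422889/(1/(10388 - 34454)) + (2976*(-55))/(((k - 167280)/(-206232 + 16798))) = 422889/(1/(10388 - 34454)) + (2976*(-55))/(((11745 - 167280)/(-206232 + 16798))) = 422889/(1/(-24066)) - 163680/((-155535/(-189434))) = 422889/(-1/24066) - 163680/((-155535*(-1/189434))) = 422889*(-24066) - 163680/155535/189434 = -10177246674 - 163680*189434/155535 = -10177246674 - 2067103808/10369 = -105529937866514/10369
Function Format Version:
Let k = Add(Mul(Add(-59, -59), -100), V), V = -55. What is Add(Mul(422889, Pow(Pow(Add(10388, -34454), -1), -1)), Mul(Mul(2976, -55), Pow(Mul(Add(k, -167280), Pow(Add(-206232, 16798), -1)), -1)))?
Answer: Rational(-105529937866514, 10369) ≈ -1.0177e+10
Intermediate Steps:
k = 11745 (k = Add(Mul(Add(-59, -59), -100), -55) = Add(Mul(-118, -100), -55) = Add(11800, -55) = 11745)
Add(Mul(422889, Pow(Pow(Add(10388, -34454), -1), -1)), Mul(Mul(2976, -55), Pow(Mul(Add(k, -167280), Pow(Add(-206232, 16798), -1)), -1))) = Add(Mul(422889, Pow(Pow(Add(10388, -34454), -1), -1)), Mul(Mul(2976, -55), Pow(Mul(Add(11745, -167280), Pow(Add(-206232, 16798), -1)), -1))) = Add(Mul(422889, Pow(Pow(-24066, -1), -1)), Mul(-163680, Pow(Mul(-155535, Pow(-189434, -1)), -1))) = Add(Mul(422889, Pow(Rational(-1, 24066), -1)), Mul(-163680, Pow(Mul(-155535, Rational(-1, 189434)), -1))) = Add(Mul(422889, -24066), Mul(-163680, Pow(Rational(155535, 189434), -1))) = Add(-10177246674, Mul(-163680, Rational(189434, 155535))) = Add(-10177246674, Rational(-2067103808, 10369)) = Rational(-105529937866514, 10369)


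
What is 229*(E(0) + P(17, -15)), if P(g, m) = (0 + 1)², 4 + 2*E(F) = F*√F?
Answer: -229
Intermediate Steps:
E(F) = -2 + F^(3/2)/2 (E(F) = -2 + (F*√F)/2 = -2 + F^(3/2)/2)
P(g, m) = 1 (P(g, m) = 1² = 1)
229*(E(0) + P(17, -15)) = 229*((-2 + 0^(3/2)/2) + 1) = 229*((-2 + (½)*0) + 1) = 229*((-2 + 0) + 1) = 229*(-2 + 1) = 229*(-1) = -229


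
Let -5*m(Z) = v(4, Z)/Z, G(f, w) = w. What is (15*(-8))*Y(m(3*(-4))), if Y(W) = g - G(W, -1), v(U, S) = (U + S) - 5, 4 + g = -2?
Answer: 600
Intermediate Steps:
g = -6 (g = -4 - 2 = -6)
v(U, S) = -5 + S + U (v(U, S) = (S + U) - 5 = -5 + S + U)
m(Z) = -(-1 + Z)/(5*Z) (m(Z) = -(-5 + Z + 4)/(5*Z) = -(-1 + Z)/(5*Z))
Y(W) = -5 (Y(W) = -6 - 1*(-1) = -6 + 1 = -5)
(15*(-8))*Y(m(3*(-4))) = (15*(-8))*(-5) = -120*(-5) = 600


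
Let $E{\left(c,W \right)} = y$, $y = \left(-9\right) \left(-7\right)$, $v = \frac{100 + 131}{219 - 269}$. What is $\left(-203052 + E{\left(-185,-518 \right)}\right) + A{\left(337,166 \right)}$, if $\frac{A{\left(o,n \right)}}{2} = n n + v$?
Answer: $- \frac{3697156}{25} \approx -1.4789 \cdot 10^{5}$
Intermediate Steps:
$v = - \frac{231}{50}$ ($v = \frac{231}{-50} = 231 \left(- \frac{1}{50}\right) = - \frac{231}{50} \approx -4.62$)
$y = 63$
$E{\left(c,W \right)} = 63$
$A{\left(o,n \right)} = - \frac{231}{25} + 2 n^{2}$ ($A{\left(o,n \right)} = 2 \left(n n - \frac{231}{50}\right) = 2 \left(n^{2} - \frac{231}{50}\right) = 2 \left(- \frac{231}{50} + n^{2}\right) = - \frac{231}{25} + 2 n^{2}$)
$\left(-203052 + E{\left(-185,-518 \right)}\right) + A{\left(337,166 \right)} = \left(-203052 + 63\right) - \left(\frac{231}{25} - 2 \cdot 166^{2}\right) = -202989 + \left(- \frac{231}{25} + 2 \cdot 27556\right) = -202989 + \left(- \frac{231}{25} + 55112\right) = -202989 + \frac{1377569}{25} = - \frac{3697156}{25}$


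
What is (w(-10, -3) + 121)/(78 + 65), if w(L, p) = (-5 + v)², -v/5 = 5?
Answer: 1021/143 ≈ 7.1399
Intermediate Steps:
v = -25 (v = -5*5 = -25)
w(L, p) = 900 (w(L, p) = (-5 - 25)² = (-30)² = 900)
(w(-10, -3) + 121)/(78 + 65) = (900 + 121)/(78 + 65) = 1021/143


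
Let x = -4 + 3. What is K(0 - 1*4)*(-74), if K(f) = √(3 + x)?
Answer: -74*√2 ≈ -104.65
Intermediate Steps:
x = -1
K(f) = √2 (K(f) = √(3 - 1) = √2)
K(0 - 1*4)*(-74) = √2*(-74) = -74*√2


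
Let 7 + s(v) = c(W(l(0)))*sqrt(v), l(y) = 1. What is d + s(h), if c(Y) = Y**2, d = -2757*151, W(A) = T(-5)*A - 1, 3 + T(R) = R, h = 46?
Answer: -416314 + 81*sqrt(46) ≈ -4.1576e+5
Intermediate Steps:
T(R) = -3 + R
W(A) = -1 - 8*A (W(A) = (-3 - 5)*A - 1 = -8*A - 1 = -1 - 8*A)
d = -416307
s(v) = -7 + 81*sqrt(v) (s(v) = -7 + (-1 - 8*1)**2*sqrt(v) = -7 + (-1 - 8)**2*sqrt(v) = -7 + (-9)**2*sqrt(v) = -7 + 81*sqrt(v))
d + s(h) = -416307 + (-7 + 81*sqrt(46)) = -416314 + 81*sqrt(46)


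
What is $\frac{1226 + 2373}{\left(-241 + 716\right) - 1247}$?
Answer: $- \frac{3599}{772} \approx -4.6619$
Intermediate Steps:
$\frac{1226 + 2373}{\left(-241 + 716\right) - 1247} = \frac{3599}{475 - 1247} = \frac{3599}{-772} = 3599 \left(- \frac{1}{772}\right) = - \frac{3599}{772}$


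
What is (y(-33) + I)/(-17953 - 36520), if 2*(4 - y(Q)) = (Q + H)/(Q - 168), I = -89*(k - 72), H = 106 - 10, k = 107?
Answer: 416853/7299382 ≈ 0.057108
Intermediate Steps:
H = 96
I = -3115 (I = -89*(107 - 72) = -89*35 = -3115)
y(Q) = 4 - (96 + Q)/(2*(-168 + Q)) (y(Q) = 4 - (Q + 96)/(2*(Q - 168)) = 4 - (96 + Q)/(2*(-168 + Q)))
(y(-33) + I)/(-17953 - 36520) = ((-1440 + 7*(-33))/(2*(-168 - 33)) - 3115)/(-17953 - 36520) = ((½)*(-1440 - 231)/(-201) - 3115)/(-54473) = ((½)*(-1/201)*(-1671) - 3115)*(-1/54473) = (557/134 - 3115)*(-1/54473) = -416853/134*(-1/54473) = 416853/7299382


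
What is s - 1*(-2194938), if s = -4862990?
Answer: -2668052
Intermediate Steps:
s - 1*(-2194938) = -4862990 - 1*(-2194938) = -4862990 + 2194938 = -2668052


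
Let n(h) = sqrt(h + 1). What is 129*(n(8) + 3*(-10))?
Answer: -3483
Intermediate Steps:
n(h) = sqrt(1 + h)
129*(n(8) + 3*(-10)) = 129*(sqrt(1 + 8) + 3*(-10)) = 129*(sqrt(9) - 30) = 129*(3 - 30) = 129*(-27) = -3483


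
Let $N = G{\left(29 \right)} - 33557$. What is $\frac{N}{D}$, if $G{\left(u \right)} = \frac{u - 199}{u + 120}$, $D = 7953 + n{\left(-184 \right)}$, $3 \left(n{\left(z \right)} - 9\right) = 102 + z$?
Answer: $- \frac{15000489}{3546796} \approx -4.2293$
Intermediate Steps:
$n{\left(z \right)} = 43 + \frac{z}{3}$ ($n{\left(z \right)} = 9 + \frac{102 + z}{3} = 9 + \left(34 + \frac{z}{3}\right) = 43 + \frac{z}{3}$)
$D = \frac{23804}{3}$ ($D = 7953 + \left(43 + \frac{1}{3} \left(-184\right)\right) = 7953 + \left(43 - \frac{184}{3}\right) = 7953 - \frac{55}{3} = \frac{23804}{3} \approx 7934.7$)
$G{\left(u \right)} = \frac{-199 + u}{120 + u}$
$N = - \frac{5000163}{149}$ ($N = \frac{-199 + 29}{120 + 29} - 33557 = \frac{1}{149} \left(-170\right) - 33557 = - \frac{170}{149} - 33557 = - \frac{5000163}{149} \approx -33558.0$)
$\frac{N}{D} = - \frac{5000163}{149 \cdot \frac{23804}{3}} = \left(- \frac{5000163}{149}\right) \frac{3}{23804} = - \frac{15000489}{3546796}$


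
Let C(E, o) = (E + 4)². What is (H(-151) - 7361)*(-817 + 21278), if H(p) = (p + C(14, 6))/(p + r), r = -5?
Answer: -23499233429/156 ≈ -1.5064e+8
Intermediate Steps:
C(E, o) = (4 + E)²
H(p) = (324 + p)/(-5 + p) (H(p) = (p + (4 + 14)²)/(p - 5) = (p + 18²)/(-5 + p) = (p + 324)/(-5 + p) = (324 + p)/(-5 + p))
(H(-151) - 7361)*(-817 + 21278) = ((324 - 151)/(-5 - 151) - 7361)*(-817 + 21278) = (173/(-156) - 7361)*20461 = (-1/156*173 - 7361)*20461 = (-173/156 - 7361)*20461 = -1148489/156*20461 = -23499233429/156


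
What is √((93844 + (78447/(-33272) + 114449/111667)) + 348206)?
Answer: √1525518948077613132762974/1857692212 ≈ 664.87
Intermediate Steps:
√((93844 + (78447/(-33272) + 114449/111667)) + 348206) = √((93844 + (78447*(-1/33272) + 114449*(1/111667))) + 348206) = √((93844 + (-78447/33272 + 114449/111667)) + 348206) = √((93844 - 4951994021/3715384424) + 348206) = √(348661583891835/3715384424 + 348206) = √(1642380732635179/3715384424) = √1525518948077613132762974/1857692212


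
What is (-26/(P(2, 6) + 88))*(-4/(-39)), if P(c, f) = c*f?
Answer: -2/75 ≈ -0.026667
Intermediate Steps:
(-26/(P(2, 6) + 88))*(-4/(-39)) = (-26/(2*6 + 88))*(-4/(-39)) = (-26/(12 + 88))*(-4*(-1/39)) = (-26/100)*(4/39) = ((1/100)*(-26))*(4/39) = -13/50*4/39 = -2/75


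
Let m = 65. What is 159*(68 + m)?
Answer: 21147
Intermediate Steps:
159*(68 + m) = 159*(68 + 65) = 159*133 = 21147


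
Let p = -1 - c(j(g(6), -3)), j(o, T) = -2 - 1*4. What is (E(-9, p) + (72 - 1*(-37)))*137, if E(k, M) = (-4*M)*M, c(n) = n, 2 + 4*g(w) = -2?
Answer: 1233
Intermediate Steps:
g(w) = -1 (g(w) = -½ + (¼)*(-2) = -½ - ½ = -1)
j(o, T) = -6 (j(o, T) = -2 - 4 = -6)
p = 5 (p = -1 - 1*(-6) = -1 + 6 = 5)
E(k, M) = -4*M²
(E(-9, p) + (72 - 1*(-37)))*137 = (-4*5² + (72 - 1*(-37)))*137 = (-4*25 + (72 + 37))*137 = (-100 + 109)*137 = 9*137 = 1233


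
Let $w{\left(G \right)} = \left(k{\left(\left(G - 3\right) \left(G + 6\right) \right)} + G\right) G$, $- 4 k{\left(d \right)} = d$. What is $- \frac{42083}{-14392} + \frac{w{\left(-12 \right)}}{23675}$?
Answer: $\frac{1002273313}{340730600} \approx 2.9415$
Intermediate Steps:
$k{\left(d \right)} = - \frac{d}{4}$
$w{\left(G \right)} = G \left(G - \frac{\left(-3 + G\right) \left(6 + G\right)}{4}\right)$ ($w{\left(G \right)} = \left(- \frac{\left(G - 3\right) \left(G + 6\right)}{4} + G\right) G = \left(- \frac{\left(-3 + G\right) \left(6 + G\right)}{4} + G\right) G = \left(G - \frac{\left(-3 + G\right) \left(6 + G\right)}{4}\right) G = G \left(G - \frac{\left(-3 + G\right) \left(6 + G\right)}{4}\right)$)
$- \frac{42083}{-14392} + \frac{w{\left(-12 \right)}}{23675} = - \frac{42083}{-14392} + \frac{\frac{1}{4} \left(-12\right) \left(18 - 12 - \left(-12\right)^{2}\right)}{23675} = \left(-42083\right) \left(- \frac{1}{14392}\right) + \frac{1}{4} \left(-12\right) \left(18 - 12 - 144\right) \frac{1}{23675} = \frac{42083}{14392} + \frac{1}{4} \left(-12\right) \left(18 - 12 - 144\right) \frac{1}{23675} = \frac{42083}{14392} + \frac{1}{4} \left(-12\right) \left(-138\right) \frac{1}{23675} = \frac{42083}{14392} + 414 \cdot \frac{1}{23675} = \frac{42083}{14392} + \frac{414}{23675} = \frac{1002273313}{340730600}$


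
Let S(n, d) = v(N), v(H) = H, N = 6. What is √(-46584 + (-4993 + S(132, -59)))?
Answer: I*√51571 ≈ 227.09*I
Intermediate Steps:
S(n, d) = 6
√(-46584 + (-4993 + S(132, -59))) = √(-46584 + (-4993 + 6)) = √(-46584 - 4987) = √(-51571) = I*√51571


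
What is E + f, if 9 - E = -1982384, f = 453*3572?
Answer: 3600509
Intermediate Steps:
f = 1618116
E = 1982393 (E = 9 - 1*(-1982384) = 9 + 1982384 = 1982393)
E + f = 1982393 + 1618116 = 3600509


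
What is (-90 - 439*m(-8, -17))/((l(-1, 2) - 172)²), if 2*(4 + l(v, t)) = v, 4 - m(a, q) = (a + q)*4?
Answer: -182984/124609 ≈ -1.4685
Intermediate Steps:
m(a, q) = 4 - 4*a - 4*q (m(a, q) = 4 - (a + q)*4 = 4 - (4*a + 4*q) = 4 + (-4*a - 4*q) = 4 - 4*a - 4*q)
l(v, t) = -4 + v/2
(-90 - 439*m(-8, -17))/((l(-1, 2) - 172)²) = (-90 - 439*(4 - 4*(-8) - 4*(-17)))/(((-4 + (½)*(-1)) - 172)²) = (-90 - 439*(4 + 32 + 68))/(((-4 - ½) - 172)²) = (-90 - 439*104)/((-9/2 - 172)²) = (-90 - 45656)/((-353/2)²) = -45746/124609/4 = -45746*4/124609 = -182984/124609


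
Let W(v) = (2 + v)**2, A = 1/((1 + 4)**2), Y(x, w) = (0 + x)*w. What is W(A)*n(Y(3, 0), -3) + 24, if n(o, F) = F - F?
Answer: 24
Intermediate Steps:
Y(x, w) = w*x (Y(x, w) = x*w = w*x)
n(o, F) = 0
A = 1/25 (A = 1/(5**2) = 1/25 ≈ 0.040000)
W(A)*n(Y(3, 0), -3) + 24 = (2 + 1/25)**2*0 + 24 = (51/25)**2*0 + 24 = (2601/625)*0 + 24 = 0 + 24 = 24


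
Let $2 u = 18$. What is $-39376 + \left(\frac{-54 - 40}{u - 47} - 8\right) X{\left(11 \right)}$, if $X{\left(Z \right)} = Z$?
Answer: $- \frac{749299}{19} \approx -39437.0$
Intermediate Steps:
$u = 9$ ($u = \frac{1}{2} \cdot 18 = 9$)
$-39376 + \left(\frac{-54 - 40}{u - 47} - 8\right) X{\left(11 \right)} = -39376 + \left(\frac{-54 - 40}{9 - 47} - 8\right) 11 = -39376 + \left(- \frac{94}{-38} - 8\right) 11 = -39376 + \left(\left(-94\right) \left(- \frac{1}{38}\right) - 8\right) 11 = -39376 + \left(\frac{47}{19} - 8\right) 11 = -39376 - \frac{1155}{19} = - \frac{749299}{19}$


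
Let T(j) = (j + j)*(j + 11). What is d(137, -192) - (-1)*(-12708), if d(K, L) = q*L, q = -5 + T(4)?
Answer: -34788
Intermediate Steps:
T(j) = 2*j*(11 + j) (T(j) = (2*j)*(11 + j) = 2*j*(11 + j))
q = 115 (q = -5 + 2*4*(11 + 4) = -5 + 2*4*15 = -5 + 120 = 115)
d(K, L) = 115*L
d(137, -192) - (-1)*(-12708) = 115*(-192) - (-1)*(-12708) = -22080 - 1*12708 = -22080 - 12708 = -34788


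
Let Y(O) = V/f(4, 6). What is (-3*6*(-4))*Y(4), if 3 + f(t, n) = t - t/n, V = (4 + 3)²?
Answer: 10584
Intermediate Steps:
V = 49 (V = 7² = 49)
f(t, n) = -3 + t - t/n (f(t, n) = -3 + (t - t/n) = -3 + t - t/n)
Y(O) = 147 (Y(O) = 49/(-3 + 4 - 1*4/6) = 49/(-3 + 4 - 1*4*⅙) = 49/(-3 + 4 - ⅔) = 49/(⅓) = 49*3 = 147)
(-3*6*(-4))*Y(4) = (-3*6*(-4))*147 = -18*(-4)*147 = 72*147 = 10584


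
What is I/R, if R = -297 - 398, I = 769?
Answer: -769/695 ≈ -1.1065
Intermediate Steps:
R = -695
I/R = 769/(-695) = 769*(-1/695) = -769/695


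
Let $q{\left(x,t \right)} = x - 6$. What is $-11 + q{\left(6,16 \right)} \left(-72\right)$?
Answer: $-11$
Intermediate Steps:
$q{\left(x,t \right)} = -6 + x$
$-11 + q{\left(6,16 \right)} \left(-72\right) = -11 + \left(-6 + 6\right) \left(-72\right) = -11 + 0 \left(-72\right) = -11 + 0 = -11$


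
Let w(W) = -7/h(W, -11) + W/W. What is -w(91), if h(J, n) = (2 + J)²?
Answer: -8642/8649 ≈ -0.99919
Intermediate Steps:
w(W) = 1 - 7/(2 + W)² (w(W) = -7/(2 + W)² + W/W = -7/(2 + W)² + 1 = 1 - 7/(2 + W)²)
-w(91) = -(1 - 7/(2 + 91)²) = -(1 - 7/93²) = -(1 - 7*1/8649) = -(1 - 7/8649) = -1*8642/8649 = -8642/8649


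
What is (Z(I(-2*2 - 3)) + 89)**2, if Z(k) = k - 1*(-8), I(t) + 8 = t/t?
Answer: 8100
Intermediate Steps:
I(t) = -7 (I(t) = -8 + t/t = -8 + 1 = -7)
Z(k) = 8 + k (Z(k) = k + 8 = 8 + k)
(Z(I(-2*2 - 3)) + 89)**2 = ((8 - 7) + 89)**2 = (1 + 89)**2 = 90**2 = 8100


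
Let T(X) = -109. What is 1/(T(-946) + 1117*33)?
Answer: 1/36752 ≈ 2.7209e-5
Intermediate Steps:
1/(T(-946) + 1117*33) = 1/(-109 + 1117*33) = 1/(-109 + 36861) = 1/36752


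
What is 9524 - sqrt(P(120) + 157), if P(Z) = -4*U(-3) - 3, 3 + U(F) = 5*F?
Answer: 9524 - sqrt(226) ≈ 9509.0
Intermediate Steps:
U(F) = -3 + 5*F
P(Z) = 69 (P(Z) = -4*(-3 + 5*(-3)) - 3 = -4*(-3 - 15) - 3 = -4*(-18) - 3 = 72 - 3 = 69)
9524 - sqrt(P(120) + 157) = 9524 - sqrt(69 + 157) = 9524 - sqrt(226)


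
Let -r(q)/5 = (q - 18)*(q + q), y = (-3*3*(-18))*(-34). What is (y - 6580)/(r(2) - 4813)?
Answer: 12088/4493 ≈ 2.6904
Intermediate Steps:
y = -5508 (y = -9*(-18)*(-34) = 162*(-34) = -5508)
r(q) = -10*q*(-18 + q) (r(q) = -5*(q - 18)*(q + q) = -5*(-18 + q)*2*q = -10*q*(-18 + q))
(y - 6580)/(r(2) - 4813) = (-5508 - 6580)/(10*2*(18 - 1*2) - 4813) = -12088/(10*2*(18 - 2) - 4813) = -12088/(10*2*16 - 4813) = -12088/(320 - 4813) = -12088/(-4493) = -12088*(-1/4493) = 12088/4493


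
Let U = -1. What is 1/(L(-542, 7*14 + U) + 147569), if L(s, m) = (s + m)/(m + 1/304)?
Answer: 29489/4351526961 ≈ 6.7767e-6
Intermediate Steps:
L(s, m) = (m + s)/(1/304 + m) (L(s, m) = (m + s)/(m + 1/304) = (m + s)/(1/304 + m))
1/(L(-542, 7*14 + U) + 147569) = 1/(304*((7*14 - 1) - 542)/(1 + 304*(7*14 - 1)) + 147569) = 1/(304*((98 - 1) - 542)/(1 + 304*(98 - 1)) + 147569) = 1/(304*(97 - 542)/(1 + 304*97) + 147569) = 1/(304*(-445)/(1 + 29488) + 147569) = 1/(304*(-445)/29489 + 147569) = 1/(304*(1/29489)*(-445) + 147569) = 1/(-135280/29489 + 147569) = 1/(4351526961/29489) = 29489/4351526961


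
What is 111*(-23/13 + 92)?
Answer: 130203/13 ≈ 10016.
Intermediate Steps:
111*(-23/13 + 92) = 111*(1173/13) = 130203/13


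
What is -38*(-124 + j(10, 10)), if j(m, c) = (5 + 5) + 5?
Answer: 4142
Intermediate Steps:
j(m, c) = 15 (j(m, c) = 10 + 5 = 15)
-38*(-124 + j(10, 10)) = -38*(-124 + 15) = -38*(-109) = 4142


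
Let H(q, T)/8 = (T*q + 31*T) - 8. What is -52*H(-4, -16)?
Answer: 183040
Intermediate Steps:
H(q, T) = -64 + 248*T + 8*T*q (H(q, T) = 8*((T*q + 31*T) - 8) = 8*((31*T + T*q) - 8) = 8*(-8 + 31*T + T*q) = -64 + 248*T + 8*T*q)
-52*H(-4, -16) = -52*(-64 + 248*(-16) + 8*(-16)*(-4)) = -52*(-64 - 3968 + 512) = -52*(-3520) = 183040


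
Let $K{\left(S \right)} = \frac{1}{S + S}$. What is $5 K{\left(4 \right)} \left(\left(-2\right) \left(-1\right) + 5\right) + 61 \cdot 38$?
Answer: $\frac{18579}{8} \approx 2322.4$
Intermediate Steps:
$K{\left(S \right)} = \frac{1}{2 S}$
$5 K{\left(4 \right)} \left(\left(-2\right) \left(-1\right) + 5\right) + 61 \cdot 38 = 5 \frac{1}{2 \cdot 4} \left(\left(-2\right) \left(-1\right) + 5\right) + 61 \cdot 38 = 5 \cdot \frac{1}{2} \cdot \frac{1}{4} \left(2 + 5\right) + 2318 = 5 \cdot \frac{1}{8} \cdot 7 + 2318 = \frac{5}{8} \cdot 7 + 2318 = \frac{35}{8} + 2318 = \frac{18579}{8}$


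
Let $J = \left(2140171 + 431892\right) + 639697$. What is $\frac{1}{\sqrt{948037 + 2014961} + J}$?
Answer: $\frac{1605880}{5157699667301} - \frac{3 \sqrt{329222}}{10315399334602} \approx 3.1119 \cdot 10^{-7}$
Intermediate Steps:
$J = 3211760$ ($J = 2572063 + 639697 = 3211760$)
$\frac{1}{\sqrt{948037 + 2014961} + J} = \frac{1}{\sqrt{948037 + 2014961} + 3211760} = \frac{1}{\sqrt{2962998} + 3211760} = \frac{1}{3 \sqrt{329222} + 3211760} = \frac{1}{3211760 + 3 \sqrt{329222}}$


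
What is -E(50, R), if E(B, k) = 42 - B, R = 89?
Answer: 8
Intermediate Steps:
-E(50, R) = -(42 - 1*50) = -(42 - 50) = -1*(-8) = 8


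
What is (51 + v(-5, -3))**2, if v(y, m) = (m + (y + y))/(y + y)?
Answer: 273529/100 ≈ 2735.3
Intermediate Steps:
v(y, m) = (m + 2*y)/(2*y) (v(y, m) = (m + 2*y)/((2*y)) = (m + 2*y)*(1/(2*y)) = (m + 2*y)/(2*y))
(51 + v(-5, -3))**2 = (51 + (-5 + (1/2)*(-3))/(-5))**2 = (51 - (-5 - 3/2)/5)**2 = (51 - 1/5*(-13/2))**2 = (51 + 13/10)**2 = (523/10)**2 = 273529/100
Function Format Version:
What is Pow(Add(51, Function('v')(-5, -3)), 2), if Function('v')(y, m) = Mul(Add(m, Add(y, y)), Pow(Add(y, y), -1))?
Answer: Rational(273529, 100) ≈ 2735.3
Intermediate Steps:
Function('v')(y, m) = Mul(Rational(1, 2), Pow(y, -1), Add(m, Mul(2, y))) (Function('v')(y, m) = Mul(Add(m, Mul(2, y)), Pow(Mul(2, y), -1)) = Mul(Add(m, Mul(2, y)), Mul(Rational(1, 2), Pow(y, -1))) = Mul(Rational(1, 2), Pow(y, -1), Add(m, Mul(2, y))))
Pow(Add(51, Function('v')(-5, -3)), 2) = Pow(Add(51, Mul(Pow(-5, -1), Add(-5, Mul(Rational(1, 2), -3)))), 2) = Pow(Add(51, Mul(Rational(-1, 5), Add(-5, Rational(-3, 2)))), 2) = Pow(Add(51, Mul(Rational(-1, 5), Rational(-13, 2))), 2) = Pow(Add(51, Rational(13, 10)), 2) = Pow(Rational(523, 10), 2) = Rational(273529, 100)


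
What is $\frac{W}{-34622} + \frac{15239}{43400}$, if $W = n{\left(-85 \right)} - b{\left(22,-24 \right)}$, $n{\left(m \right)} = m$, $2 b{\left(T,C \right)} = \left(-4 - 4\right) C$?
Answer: $\frac{38247147}{107328200} \approx 0.35636$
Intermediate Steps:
$b{\left(T,C \right)} = - 4 C$ ($b{\left(T,C \right)} = \frac{\left(-4 - 4\right) C}{2} = \frac{\left(-8\right) C}{2} = - 4 C$)
$W = -181$ ($W = -85 - \left(-4\right) \left(-24\right) = -85 - 96 = -181$)
$\frac{W}{-34622} + \frac{15239}{43400} = - \frac{181}{-34622} + \frac{15239}{43400} = \left(-181\right) \left(- \frac{1}{34622}\right) + 15239 \cdot \frac{1}{43400} = \frac{181}{34622} + \frac{2177}{6200} = \frac{38247147}{107328200}$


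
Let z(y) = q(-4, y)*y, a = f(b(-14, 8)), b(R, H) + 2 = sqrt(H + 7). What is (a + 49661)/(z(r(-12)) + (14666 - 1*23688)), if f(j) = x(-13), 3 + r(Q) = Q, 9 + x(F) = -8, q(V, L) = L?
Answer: -49644/8797 ≈ -5.6433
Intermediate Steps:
x(F) = -17 (x(F) = -9 - 8 = -17)
r(Q) = -3 + Q
b(R, H) = -2 + sqrt(7 + H) (b(R, H) = -2 + sqrt(H + 7) = -2 + sqrt(7 + H))
f(j) = -17
a = -17
z(y) = y**2 (z(y) = y*y = y**2)
(a + 49661)/(z(r(-12)) + (14666 - 1*23688)) = (-17 + 49661)/((-3 - 12)**2 + (14666 - 1*23688)) = 49644/((-15)**2 + (14666 - 23688)) = 49644/(225 - 9022) = 49644/(-8797) = 49644*(-1/8797) = -49644/8797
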